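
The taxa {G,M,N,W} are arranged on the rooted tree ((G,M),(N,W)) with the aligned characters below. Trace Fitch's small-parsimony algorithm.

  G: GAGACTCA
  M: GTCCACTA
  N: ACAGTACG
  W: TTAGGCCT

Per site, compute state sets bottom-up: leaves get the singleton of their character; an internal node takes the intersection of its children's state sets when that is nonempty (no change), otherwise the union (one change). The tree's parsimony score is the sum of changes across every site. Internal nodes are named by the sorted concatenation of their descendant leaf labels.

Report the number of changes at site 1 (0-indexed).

site 0, node GM: G={G} ∩ M={G} → {G} (+0)
site 0, node NW: N={A} ∪ W={T} → {A,T} (+1)
site 0, node GMNW: GM={G} ∪ NW={A,T} → {A,G,T} (+1)
site 1, node GM: G={A} ∪ M={T} → {A,T} (+1)
site 1, node NW: N={C} ∪ W={T} → {C,T} (+1)
site 1, node GMNW: GM={A,T} ∩ NW={C,T} → {T} (+0)
site 2, node GM: G={G} ∪ M={C} → {C,G} (+1)
site 2, node NW: N={A} ∩ W={A} → {A} (+0)
site 2, node GMNW: GM={C,G} ∪ NW={A} → {A,C,G} (+1)
site 3, node GM: G={A} ∪ M={C} → {A,C} (+1)
site 3, node NW: N={G} ∩ W={G} → {G} (+0)
site 3, node GMNW: GM={A,C} ∪ NW={G} → {A,C,G} (+1)
site 4, node GM: G={C} ∪ M={A} → {A,C} (+1)
site 4, node NW: N={T} ∪ W={G} → {G,T} (+1)
site 4, node GMNW: GM={A,C} ∪ NW={G,T} → {A,C,G,T} (+1)
site 5, node GM: G={T} ∪ M={C} → {C,T} (+1)
site 5, node NW: N={A} ∪ W={C} → {A,C} (+1)
site 5, node GMNW: GM={C,T} ∩ NW={A,C} → {C} (+0)
site 6, node GM: G={C} ∪ M={T} → {C,T} (+1)
site 6, node NW: N={C} ∩ W={C} → {C} (+0)
site 6, node GMNW: GM={C,T} ∩ NW={C} → {C} (+0)
site 7, node GM: G={A} ∩ M={A} → {A} (+0)
site 7, node NW: N={G} ∪ W={T} → {G,T} (+1)
site 7, node GMNW: GM={A} ∪ NW={G,T} → {A,G,T} (+1)
per-site changes: [2, 2, 2, 2, 3, 2, 1, 2]; total = 16

2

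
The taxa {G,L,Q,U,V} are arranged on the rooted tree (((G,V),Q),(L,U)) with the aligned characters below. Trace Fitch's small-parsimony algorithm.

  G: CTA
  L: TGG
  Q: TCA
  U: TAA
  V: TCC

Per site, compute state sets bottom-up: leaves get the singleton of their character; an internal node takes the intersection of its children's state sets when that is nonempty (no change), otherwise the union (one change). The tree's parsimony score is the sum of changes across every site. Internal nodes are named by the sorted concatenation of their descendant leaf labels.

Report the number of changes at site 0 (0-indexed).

[col 0] GV: children G:{C}, V:{T} ∪→ {C,T}; cost 1
[col 0] GQV: children GV:{C,T}, Q:{T} ∩→ {T}; cost 0
[col 0] LU: children L:{T}, U:{T} ∩→ {T}; cost 0
[col 0] GLQUV: children GQV:{T}, LU:{T} ∩→ {T}; cost 0
[col 1] GV: children G:{T}, V:{C} ∪→ {C,T}; cost 1
[col 1] GQV: children GV:{C,T}, Q:{C} ∩→ {C}; cost 0
[col 1] LU: children L:{G}, U:{A} ∪→ {A,G}; cost 1
[col 1] GLQUV: children GQV:{C}, LU:{A,G} ∪→ {A,C,G}; cost 1
[col 2] GV: children G:{A}, V:{C} ∪→ {A,C}; cost 1
[col 2] GQV: children GV:{A,C}, Q:{A} ∩→ {A}; cost 0
[col 2] LU: children L:{G}, U:{A} ∪→ {A,G}; cost 1
[col 2] GLQUV: children GQV:{A}, LU:{A,G} ∩→ {A}; cost 0
per-site changes: [1, 3, 2]; total = 6

1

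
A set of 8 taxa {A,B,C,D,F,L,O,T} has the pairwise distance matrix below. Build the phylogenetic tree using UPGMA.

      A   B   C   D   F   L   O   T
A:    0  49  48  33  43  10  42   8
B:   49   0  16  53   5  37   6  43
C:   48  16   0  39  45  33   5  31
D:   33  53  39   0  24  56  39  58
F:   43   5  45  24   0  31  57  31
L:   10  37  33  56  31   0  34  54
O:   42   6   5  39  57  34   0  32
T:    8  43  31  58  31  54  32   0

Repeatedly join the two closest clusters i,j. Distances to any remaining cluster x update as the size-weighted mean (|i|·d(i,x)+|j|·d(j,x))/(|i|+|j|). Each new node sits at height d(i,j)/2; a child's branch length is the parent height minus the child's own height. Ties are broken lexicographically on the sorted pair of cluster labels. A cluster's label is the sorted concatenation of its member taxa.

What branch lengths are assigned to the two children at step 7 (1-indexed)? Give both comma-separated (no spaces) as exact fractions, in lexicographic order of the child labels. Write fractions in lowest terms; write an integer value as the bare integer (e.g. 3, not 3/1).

1. join B+F (d=5) ⇒ BF; edges |B|=5/2, |F|=5/2
  updated: d(A,BF)=46, d(BF,C)=61/2, d(BF,D)=77/2, d(BF,L)=34, d(BF,O)=63/2, d(BF,T)=37
2. join C+O (d=5) ⇒ CO; edges |C|=5/2, |O|=5/2
  updated: d(A,CO)=45, d(BF,CO)=31, d(CO,D)=39, d(CO,L)=67/2, d(CO,T)=63/2
3. join A+T (d=8) ⇒ AT; edges |A|=4, |T|=4
  updated: d(AT,BF)=83/2, d(AT,CO)=153/4, d(AT,D)=91/2, d(AT,L)=32
4. join BF+CO (d=31) ⇒ BCFO; edges |BF|=13, |CO|=13
  updated: d(AT,BCFO)=319/8, d(BCFO,D)=155/4, d(BCFO,L)=135/4
5. join AT+L (d=32) ⇒ ALT; edges |AT|=12, |L|=16
  updated: d(ALT,BCFO)=227/6, d(ALT,D)=49
6. join ALT+BCFO (d=227/6) ⇒ ABCFLOT; edges |ALT|=35/12, |BCFO|=41/12
  updated: d(ABCFLOT,D)=302/7
7. join ABCFLOT+D (d=302/7) ⇒ ABCDFLOT; edges |ABCFLOT|=223/84, |D|=151/7
final tree: ((((A:4,T:4):12,L:16):35/12,((B:5/2,F:5/2):13,(C:5/2,O:5/2):13):41/12):223/84,D:151/7)
total length: 8615/84

223/84,151/7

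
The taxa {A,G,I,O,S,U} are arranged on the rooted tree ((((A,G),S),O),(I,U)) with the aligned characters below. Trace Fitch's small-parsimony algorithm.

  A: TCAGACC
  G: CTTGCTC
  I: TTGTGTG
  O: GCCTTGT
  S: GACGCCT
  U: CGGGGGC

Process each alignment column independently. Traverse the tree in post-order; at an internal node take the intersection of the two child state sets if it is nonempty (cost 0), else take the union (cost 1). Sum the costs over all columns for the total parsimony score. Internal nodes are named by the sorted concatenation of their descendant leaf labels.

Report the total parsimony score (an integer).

site 0, node AG: A={T} ∪ G={C} → {C,T} (+1)
site 0, node AGS: AG={C,T} ∪ S={G} → {C,G,T} (+1)
site 0, node AGOS: AGS={C,G,T} ∩ O={G} → {G} (+0)
site 0, node IU: I={T} ∪ U={C} → {C,T} (+1)
site 0, node AGIOSU: AGOS={G} ∪ IU={C,T} → {C,G,T} (+1)
site 1, node AG: A={C} ∪ G={T} → {C,T} (+1)
site 1, node AGS: AG={C,T} ∪ S={A} → {A,C,T} (+1)
site 1, node AGOS: AGS={A,C,T} ∩ O={C} → {C} (+0)
site 1, node IU: I={T} ∪ U={G} → {G,T} (+1)
site 1, node AGIOSU: AGOS={C} ∪ IU={G,T} → {C,G,T} (+1)
site 2, node AG: A={A} ∪ G={T} → {A,T} (+1)
site 2, node AGS: AG={A,T} ∪ S={C} → {A,C,T} (+1)
site 2, node AGOS: AGS={A,C,T} ∩ O={C} → {C} (+0)
site 2, node IU: I={G} ∩ U={G} → {G} (+0)
site 2, node AGIOSU: AGOS={C} ∪ IU={G} → {C,G} (+1)
site 3, node AG: A={G} ∩ G={G} → {G} (+0)
site 3, node AGS: AG={G} ∩ S={G} → {G} (+0)
site 3, node AGOS: AGS={G} ∪ O={T} → {G,T} (+1)
site 3, node IU: I={T} ∪ U={G} → {G,T} (+1)
site 3, node AGIOSU: AGOS={G,T} ∩ IU={G,T} → {G,T} (+0)
site 4, node AG: A={A} ∪ G={C} → {A,C} (+1)
site 4, node AGS: AG={A,C} ∩ S={C} → {C} (+0)
site 4, node AGOS: AGS={C} ∪ O={T} → {C,T} (+1)
site 4, node IU: I={G} ∩ U={G} → {G} (+0)
site 4, node AGIOSU: AGOS={C,T} ∪ IU={G} → {C,G,T} (+1)
site 5, node AG: A={C} ∪ G={T} → {C,T} (+1)
site 5, node AGS: AG={C,T} ∩ S={C} → {C} (+0)
site 5, node AGOS: AGS={C} ∪ O={G} → {C,G} (+1)
site 5, node IU: I={T} ∪ U={G} → {G,T} (+1)
site 5, node AGIOSU: AGOS={C,G} ∩ IU={G,T} → {G} (+0)
site 6, node AG: A={C} ∩ G={C} → {C} (+0)
site 6, node AGS: AG={C} ∪ S={T} → {C,T} (+1)
site 6, node AGOS: AGS={C,T} ∩ O={T} → {T} (+0)
site 6, node IU: I={G} ∪ U={C} → {C,G} (+1)
site 6, node AGIOSU: AGOS={T} ∪ IU={C,G} → {C,G,T} (+1)
per-site changes: [4, 4, 3, 2, 3, 3, 3]; total = 22

22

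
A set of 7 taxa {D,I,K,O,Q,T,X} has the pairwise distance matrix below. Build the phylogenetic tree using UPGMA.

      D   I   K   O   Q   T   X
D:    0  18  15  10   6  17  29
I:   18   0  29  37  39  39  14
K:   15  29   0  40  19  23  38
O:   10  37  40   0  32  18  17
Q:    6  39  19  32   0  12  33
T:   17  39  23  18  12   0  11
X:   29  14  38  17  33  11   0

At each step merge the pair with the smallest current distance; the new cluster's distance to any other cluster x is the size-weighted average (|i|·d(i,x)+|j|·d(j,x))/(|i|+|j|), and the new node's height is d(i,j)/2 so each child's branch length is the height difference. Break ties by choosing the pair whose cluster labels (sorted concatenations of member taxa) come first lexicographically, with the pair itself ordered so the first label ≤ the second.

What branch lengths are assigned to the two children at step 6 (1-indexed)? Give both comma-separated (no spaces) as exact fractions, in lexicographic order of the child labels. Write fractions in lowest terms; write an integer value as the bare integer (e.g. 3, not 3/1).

5/3,44/3

iteration 1: select D,Q (d=6); attach at lengths (3, 3); label the merged cluster DQ
  updated: d(DQ,I)=57/2, d(DQ,K)=17, d(DQ,O)=21, d(DQ,T)=29/2, d(DQ,X)=31
iteration 2: select T,X (d=11); attach at lengths (11/2, 11/2); label the merged cluster TX
  updated: d(DQ,TX)=91/4, d(I,TX)=53/2, d(K,TX)=61/2, d(O,TX)=35/2
iteration 3: select DQ,K (d=17); attach at lengths (11/2, 17/2); label the merged cluster DKQ
  updated: d(DKQ,I)=86/3, d(DKQ,O)=82/3, d(DKQ,TX)=76/3
iteration 4: select O,TX (d=35/2); attach at lengths (35/4, 13/4); label the merged cluster OTX
  updated: d(DKQ,OTX)=26, d(I,OTX)=30
iteration 5: select DKQ,OTX (d=26); attach at lengths (9/2, 17/4); label the merged cluster DKOQTX
  updated: d(DKOQTX,I)=88/3
iteration 6: select DKOQTX,I (d=88/3); attach at lengths (5/3, 44/3); label the merged cluster DIKOQTX
final tree: ((((D:3,Q:3):11/2,K:17/2):9/2,(O:35/4,(T:11/2,X:11/2):13/4):17/4):5/3,I:44/3)
total length: 817/12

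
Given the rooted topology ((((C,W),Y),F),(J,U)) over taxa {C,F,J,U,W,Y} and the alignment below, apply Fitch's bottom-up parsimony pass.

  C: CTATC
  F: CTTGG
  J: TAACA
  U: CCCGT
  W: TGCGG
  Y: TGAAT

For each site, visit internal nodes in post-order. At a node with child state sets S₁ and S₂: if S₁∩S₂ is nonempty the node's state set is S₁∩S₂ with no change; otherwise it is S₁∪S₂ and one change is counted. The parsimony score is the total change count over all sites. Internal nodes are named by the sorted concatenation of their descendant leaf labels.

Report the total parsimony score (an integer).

[col 0] CW: children C:{C}, W:{T} ∪→ {C,T}; cost 1
[col 0] CWY: children CW:{C,T}, Y:{T} ∩→ {T}; cost 0
[col 0] CFWY: children CWY:{T}, F:{C} ∪→ {C,T}; cost 1
[col 0] JU: children J:{T}, U:{C} ∪→ {C,T}; cost 1
[col 0] CFJUWY: children CFWY:{C,T}, JU:{C,T} ∩→ {C,T}; cost 0
[col 1] CW: children C:{T}, W:{G} ∪→ {G,T}; cost 1
[col 1] CWY: children CW:{G,T}, Y:{G} ∩→ {G}; cost 0
[col 1] CFWY: children CWY:{G}, F:{T} ∪→ {G,T}; cost 1
[col 1] JU: children J:{A}, U:{C} ∪→ {A,C}; cost 1
[col 1] CFJUWY: children CFWY:{G,T}, JU:{A,C} ∪→ {A,C,G,T}; cost 1
[col 2] CW: children C:{A}, W:{C} ∪→ {A,C}; cost 1
[col 2] CWY: children CW:{A,C}, Y:{A} ∩→ {A}; cost 0
[col 2] CFWY: children CWY:{A}, F:{T} ∪→ {A,T}; cost 1
[col 2] JU: children J:{A}, U:{C} ∪→ {A,C}; cost 1
[col 2] CFJUWY: children CFWY:{A,T}, JU:{A,C} ∩→ {A}; cost 0
[col 3] CW: children C:{T}, W:{G} ∪→ {G,T}; cost 1
[col 3] CWY: children CW:{G,T}, Y:{A} ∪→ {A,G,T}; cost 1
[col 3] CFWY: children CWY:{A,G,T}, F:{G} ∩→ {G}; cost 0
[col 3] JU: children J:{C}, U:{G} ∪→ {C,G}; cost 1
[col 3] CFJUWY: children CFWY:{G}, JU:{C,G} ∩→ {G}; cost 0
[col 4] CW: children C:{C}, W:{G} ∪→ {C,G}; cost 1
[col 4] CWY: children CW:{C,G}, Y:{T} ∪→ {C,G,T}; cost 1
[col 4] CFWY: children CWY:{C,G,T}, F:{G} ∩→ {G}; cost 0
[col 4] JU: children J:{A}, U:{T} ∪→ {A,T}; cost 1
[col 4] CFJUWY: children CFWY:{G}, JU:{A,T} ∪→ {A,G,T}; cost 1
per-site changes: [3, 4, 3, 3, 4]; total = 17

17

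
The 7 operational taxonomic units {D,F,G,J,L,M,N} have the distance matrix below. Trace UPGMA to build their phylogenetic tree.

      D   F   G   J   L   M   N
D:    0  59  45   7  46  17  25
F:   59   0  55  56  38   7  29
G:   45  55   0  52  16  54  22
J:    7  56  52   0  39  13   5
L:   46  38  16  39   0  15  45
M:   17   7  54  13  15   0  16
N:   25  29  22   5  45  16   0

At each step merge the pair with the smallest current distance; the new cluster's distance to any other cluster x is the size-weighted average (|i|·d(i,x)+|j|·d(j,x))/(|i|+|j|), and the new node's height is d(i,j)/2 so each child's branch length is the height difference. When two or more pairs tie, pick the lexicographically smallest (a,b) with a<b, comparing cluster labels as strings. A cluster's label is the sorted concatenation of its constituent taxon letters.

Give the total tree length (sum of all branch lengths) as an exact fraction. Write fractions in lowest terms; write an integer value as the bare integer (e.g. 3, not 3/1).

iteration 1: select J,N (d=5); attach at lengths (5/2, 5/2); label the merged cluster JN
  updated: d(D,JN)=16, d(F,JN)=85/2, d(G,JN)=37, d(JN,L)=42, d(JN,M)=29/2
iteration 2: select F,M (d=7); attach at lengths (7/2, 7/2); label the merged cluster FM
  updated: d(D,FM)=38, d(FM,G)=109/2, d(FM,JN)=57/2, d(FM,L)=53/2
iteration 3: select D,JN (d=16); attach at lengths (8, 11/2); label the merged cluster DJN
  updated: d(DJN,FM)=95/3, d(DJN,G)=119/3, d(DJN,L)=130/3
iteration 4: select G,L (d=16); attach at lengths (8, 8); label the merged cluster GL
  updated: d(DJN,GL)=83/2, d(FM,GL)=81/2
iteration 5: select DJN,FM (d=95/3); attach at lengths (47/6, 37/3); label the merged cluster DFJMN
  updated: d(DFJMN,GL)=411/10
iteration 6: select DFJMN,GL (d=411/10); attach at lengths (283/60, 251/20); label the merged cluster DFGJLMN
final tree: (((D:8,(J:5/2,N:5/2):11/2):47/6,(F:7/2,M:7/2):37/3):283/60,(G:8,L:8):251/20)
total length: 1184/15

1184/15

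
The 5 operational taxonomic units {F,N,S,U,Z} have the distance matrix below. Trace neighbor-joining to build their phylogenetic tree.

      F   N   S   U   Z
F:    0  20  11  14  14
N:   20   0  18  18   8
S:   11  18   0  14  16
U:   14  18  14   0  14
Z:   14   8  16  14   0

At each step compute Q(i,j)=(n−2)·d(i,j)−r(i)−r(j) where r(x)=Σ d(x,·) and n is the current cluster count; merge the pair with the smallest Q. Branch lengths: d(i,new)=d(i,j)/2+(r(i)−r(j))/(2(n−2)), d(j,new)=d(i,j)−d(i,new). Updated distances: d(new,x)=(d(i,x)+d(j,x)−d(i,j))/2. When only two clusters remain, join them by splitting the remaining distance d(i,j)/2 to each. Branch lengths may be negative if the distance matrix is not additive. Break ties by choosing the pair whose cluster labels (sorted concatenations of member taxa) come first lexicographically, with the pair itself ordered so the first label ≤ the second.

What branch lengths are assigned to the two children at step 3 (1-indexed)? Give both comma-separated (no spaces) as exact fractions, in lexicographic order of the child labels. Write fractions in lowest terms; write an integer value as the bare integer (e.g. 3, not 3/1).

step 1: merge (N,Z) at d=8, Q=-92; branch lengths N→6, Z→2; new cluster NZ
  updated: d(F,NZ)=13, d(NZ,S)=13, d(NZ,U)=12
step 2: merge (F,S) at d=11, Q=-54; branch lengths F→11/2, S→11/2; new cluster FS
  updated: d(FS,NZ)=15/2, d(FS,U)=17/2
step 3: merge (FS,NZ) at d=15/2, Q=-28; branch lengths FS→2, NZ→11/2; new cluster FNSZ
  updated: d(FNSZ,U)=13/2
step 4: merge (FNSZ,U) at d=13/2; branch lengths FNSZ→13/4, U→13/4; new cluster FNSUZ
final tree: (((F:11/2,S:11/2):2,(N:6,Z:2):11/2):13/4,U:13/4)
total length: 33

2,11/2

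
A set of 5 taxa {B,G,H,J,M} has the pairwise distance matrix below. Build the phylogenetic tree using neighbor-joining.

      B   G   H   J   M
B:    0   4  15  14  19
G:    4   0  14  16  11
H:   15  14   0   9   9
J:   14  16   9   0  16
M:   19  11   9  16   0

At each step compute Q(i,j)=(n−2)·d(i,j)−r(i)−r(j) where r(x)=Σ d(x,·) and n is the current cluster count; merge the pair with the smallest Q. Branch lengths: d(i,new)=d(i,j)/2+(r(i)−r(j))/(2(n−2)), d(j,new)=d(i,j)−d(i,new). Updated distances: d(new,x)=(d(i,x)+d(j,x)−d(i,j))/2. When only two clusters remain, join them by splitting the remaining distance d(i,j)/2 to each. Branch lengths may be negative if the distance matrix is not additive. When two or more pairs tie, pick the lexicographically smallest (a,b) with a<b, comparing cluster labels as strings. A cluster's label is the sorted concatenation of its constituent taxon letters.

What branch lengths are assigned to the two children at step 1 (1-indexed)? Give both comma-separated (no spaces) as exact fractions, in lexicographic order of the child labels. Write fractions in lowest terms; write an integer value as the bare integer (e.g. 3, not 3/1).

iteration 1: select B,G (d=4, Q=-85); attach at lengths (19/6, 5/6); label the merged cluster BG
  updated: d(BG,H)=25/2, d(BG,J)=13, d(BG,M)=13
iteration 2: select BG,J (d=13, Q=-101/2); attach at lengths (53/8, 51/8); label the merged cluster BGJ
  updated: d(BGJ,H)=17/4, d(BGJ,M)=8
iteration 3: select BGJ,H (d=17/4, Q=-85/4); attach at lengths (13/8, 21/8); label the merged cluster BGHJ
  updated: d(BGHJ,M)=51/8
iteration 4: select BGHJ,M (d=51/8); attach at lengths (51/16, 51/16); label the merged cluster BGHJM
final tree: ((((B:19/6,G:5/6):53/8,J:51/8):13/8,H:21/8):51/16,M:51/16)
total length: 221/8

19/6,5/6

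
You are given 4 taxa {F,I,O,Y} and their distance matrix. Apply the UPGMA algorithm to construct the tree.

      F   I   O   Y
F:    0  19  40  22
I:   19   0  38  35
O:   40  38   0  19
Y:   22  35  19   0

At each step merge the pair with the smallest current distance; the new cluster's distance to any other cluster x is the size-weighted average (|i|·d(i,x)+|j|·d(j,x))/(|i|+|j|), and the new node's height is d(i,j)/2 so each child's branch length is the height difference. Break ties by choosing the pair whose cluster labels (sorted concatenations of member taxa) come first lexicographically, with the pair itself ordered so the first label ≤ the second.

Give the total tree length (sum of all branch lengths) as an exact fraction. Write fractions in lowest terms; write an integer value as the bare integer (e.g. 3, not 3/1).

1. join F+I (d=19) ⇒ FI; edges |F|=19/2, |I|=19/2
  updated: d(FI,O)=39, d(FI,Y)=57/2
2. join O+Y (d=19) ⇒ OY; edges |O|=19/2, |Y|=19/2
  updated: d(FI,OY)=135/4
3. join FI+OY (d=135/4) ⇒ FIOY; edges |FI|=59/8, |OY|=59/8
final tree: ((F:19/2,I:19/2):59/8,(O:19/2,Y:19/2):59/8)
total length: 211/4

211/4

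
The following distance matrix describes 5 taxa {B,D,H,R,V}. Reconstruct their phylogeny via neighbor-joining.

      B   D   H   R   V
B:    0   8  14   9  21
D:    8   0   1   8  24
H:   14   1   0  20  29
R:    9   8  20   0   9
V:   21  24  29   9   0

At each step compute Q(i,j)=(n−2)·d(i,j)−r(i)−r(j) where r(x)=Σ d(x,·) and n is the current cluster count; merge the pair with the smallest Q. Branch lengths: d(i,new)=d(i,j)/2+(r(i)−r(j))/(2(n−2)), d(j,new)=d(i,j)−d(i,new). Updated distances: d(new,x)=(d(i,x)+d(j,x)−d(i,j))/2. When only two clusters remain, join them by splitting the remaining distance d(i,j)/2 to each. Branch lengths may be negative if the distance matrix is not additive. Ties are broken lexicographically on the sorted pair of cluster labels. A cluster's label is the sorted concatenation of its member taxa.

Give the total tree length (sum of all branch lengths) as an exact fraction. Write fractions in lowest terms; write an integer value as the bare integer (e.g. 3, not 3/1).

step 1: merge (D,H) at d=1, Q=-102; branch lengths D→-10/3, H→13/3; new cluster DH
  updated: d(B,DH)=21/2, d(DH,R)=27/2, d(DH,V)=26
step 2: merge (B,DH) at d=21/2, Q=-139/2; branch lengths B→23/8, DH→61/8; new cluster BDH
  updated: d(BDH,R)=6, d(BDH,V)=73/4
step 3: merge (BDH,R) at d=6, Q=-133/4; branch lengths BDH→61/8, R→-13/8; new cluster BDHR
  updated: d(BDHR,V)=85/8
step 4: merge (BDHR,V) at d=85/8; branch lengths BDHR→85/16, V→85/16; new cluster BDHRV
final tree: (((B:23/8,(D:-10/3,H:13/3):61/8):61/8,R:-13/8):85/16,V:85/16)
total length: 225/8

225/8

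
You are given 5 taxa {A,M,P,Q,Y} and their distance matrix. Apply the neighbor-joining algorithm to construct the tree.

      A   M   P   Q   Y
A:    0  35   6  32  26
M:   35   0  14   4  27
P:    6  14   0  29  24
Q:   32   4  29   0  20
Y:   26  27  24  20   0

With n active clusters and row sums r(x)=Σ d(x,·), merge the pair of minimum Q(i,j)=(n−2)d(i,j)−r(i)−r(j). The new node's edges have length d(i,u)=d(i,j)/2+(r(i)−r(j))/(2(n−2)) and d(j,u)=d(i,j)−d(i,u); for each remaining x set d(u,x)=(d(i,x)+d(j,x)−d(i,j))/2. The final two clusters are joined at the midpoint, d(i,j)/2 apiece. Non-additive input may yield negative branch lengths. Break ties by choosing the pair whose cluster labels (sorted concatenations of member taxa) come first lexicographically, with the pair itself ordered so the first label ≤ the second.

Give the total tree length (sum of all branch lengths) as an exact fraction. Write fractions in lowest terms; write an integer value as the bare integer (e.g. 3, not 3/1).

iteration 1: select A,P (d=6, Q=-154); attach at lengths (22/3, -4/3); label the merged cluster AP
  updated: d(AP,M)=43/2, d(AP,Q)=55/2, d(AP,Y)=22
iteration 2: select AP,Y (d=22, Q=-96); attach at lengths (23/2, 21/2); label the merged cluster APY
  updated: d(APY,M)=53/4, d(APY,Q)=51/4
iteration 3: select APY,M (d=53/4, Q=-30); attach at lengths (11, 9/4); label the merged cluster AMPY
  updated: d(AMPY,Q)=7/4
iteration 4: select AMPY,Q (d=7/4); attach at lengths (7/8, 7/8); label the merged cluster AMPQY
final tree: ((((A:22/3,P:-4/3):23/2,Y:21/2):11,M:9/4):7/8,Q:7/8)
total length: 43

43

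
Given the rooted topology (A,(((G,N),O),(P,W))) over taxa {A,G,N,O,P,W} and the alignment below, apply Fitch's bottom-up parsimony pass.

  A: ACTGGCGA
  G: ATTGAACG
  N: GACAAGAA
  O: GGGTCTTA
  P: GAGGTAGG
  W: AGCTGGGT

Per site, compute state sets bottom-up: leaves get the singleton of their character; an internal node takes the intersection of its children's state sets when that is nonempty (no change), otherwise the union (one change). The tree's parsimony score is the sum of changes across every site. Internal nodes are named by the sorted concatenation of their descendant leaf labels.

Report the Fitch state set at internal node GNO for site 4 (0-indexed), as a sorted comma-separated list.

A,C

[col 0] GN: children G:{A}, N:{G} ∪→ {A,G}; cost 1
[col 0] GNO: children GN:{A,G}, O:{G} ∩→ {G}; cost 0
[col 0] PW: children P:{G}, W:{A} ∪→ {A,G}; cost 1
[col 0] GNOPW: children GNO:{G}, PW:{A,G} ∩→ {G}; cost 0
[col 0] AGNOPW: children A:{A}, GNOPW:{G} ∪→ {A,G}; cost 1
[col 1] GN: children G:{T}, N:{A} ∪→ {A,T}; cost 1
[col 1] GNO: children GN:{A,T}, O:{G} ∪→ {A,G,T}; cost 1
[col 1] PW: children P:{A}, W:{G} ∪→ {A,G}; cost 1
[col 1] GNOPW: children GNO:{A,G,T}, PW:{A,G} ∩→ {A,G}; cost 0
[col 1] AGNOPW: children A:{C}, GNOPW:{A,G} ∪→ {A,C,G}; cost 1
[col 2] GN: children G:{T}, N:{C} ∪→ {C,T}; cost 1
[col 2] GNO: children GN:{C,T}, O:{G} ∪→ {C,G,T}; cost 1
[col 2] PW: children P:{G}, W:{C} ∪→ {C,G}; cost 1
[col 2] GNOPW: children GNO:{C,G,T}, PW:{C,G} ∩→ {C,G}; cost 0
[col 2] AGNOPW: children A:{T}, GNOPW:{C,G} ∪→ {C,G,T}; cost 1
[col 3] GN: children G:{G}, N:{A} ∪→ {A,G}; cost 1
[col 3] GNO: children GN:{A,G}, O:{T} ∪→ {A,G,T}; cost 1
[col 3] PW: children P:{G}, W:{T} ∪→ {G,T}; cost 1
[col 3] GNOPW: children GNO:{A,G,T}, PW:{G,T} ∩→ {G,T}; cost 0
[col 3] AGNOPW: children A:{G}, GNOPW:{G,T} ∩→ {G}; cost 0
[col 4] GN: children G:{A}, N:{A} ∩→ {A}; cost 0
[col 4] GNO: children GN:{A}, O:{C} ∪→ {A,C}; cost 1
[col 4] PW: children P:{T}, W:{G} ∪→ {G,T}; cost 1
[col 4] GNOPW: children GNO:{A,C}, PW:{G,T} ∪→ {A,C,G,T}; cost 1
[col 4] AGNOPW: children A:{G}, GNOPW:{A,C,G,T} ∩→ {G}; cost 0
[col 5] GN: children G:{A}, N:{G} ∪→ {A,G}; cost 1
[col 5] GNO: children GN:{A,G}, O:{T} ∪→ {A,G,T}; cost 1
[col 5] PW: children P:{A}, W:{G} ∪→ {A,G}; cost 1
[col 5] GNOPW: children GNO:{A,G,T}, PW:{A,G} ∩→ {A,G}; cost 0
[col 5] AGNOPW: children A:{C}, GNOPW:{A,G} ∪→ {A,C,G}; cost 1
[col 6] GN: children G:{C}, N:{A} ∪→ {A,C}; cost 1
[col 6] GNO: children GN:{A,C}, O:{T} ∪→ {A,C,T}; cost 1
[col 6] PW: children P:{G}, W:{G} ∩→ {G}; cost 0
[col 6] GNOPW: children GNO:{A,C,T}, PW:{G} ∪→ {A,C,G,T}; cost 1
[col 6] AGNOPW: children A:{G}, GNOPW:{A,C,G,T} ∩→ {G}; cost 0
[col 7] GN: children G:{G}, N:{A} ∪→ {A,G}; cost 1
[col 7] GNO: children GN:{A,G}, O:{A} ∩→ {A}; cost 0
[col 7] PW: children P:{G}, W:{T} ∪→ {G,T}; cost 1
[col 7] GNOPW: children GNO:{A}, PW:{G,T} ∪→ {A,G,T}; cost 1
[col 7] AGNOPW: children A:{A}, GNOPW:{A,G,T} ∩→ {A}; cost 0
per-site changes: [3, 4, 4, 3, 3, 4, 3, 3]; total = 27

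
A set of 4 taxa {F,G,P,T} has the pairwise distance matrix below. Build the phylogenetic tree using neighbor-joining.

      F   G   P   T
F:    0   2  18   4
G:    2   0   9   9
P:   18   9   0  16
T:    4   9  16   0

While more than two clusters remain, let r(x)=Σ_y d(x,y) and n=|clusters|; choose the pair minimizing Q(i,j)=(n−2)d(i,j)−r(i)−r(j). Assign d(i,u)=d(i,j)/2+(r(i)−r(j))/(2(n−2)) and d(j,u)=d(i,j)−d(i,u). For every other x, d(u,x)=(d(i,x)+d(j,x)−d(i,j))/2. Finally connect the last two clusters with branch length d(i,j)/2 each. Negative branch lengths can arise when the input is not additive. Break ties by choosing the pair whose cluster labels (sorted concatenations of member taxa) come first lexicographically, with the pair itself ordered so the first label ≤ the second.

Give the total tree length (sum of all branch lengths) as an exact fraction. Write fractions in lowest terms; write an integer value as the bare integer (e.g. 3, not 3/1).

step 1: merge (F,T) at d=4, Q=-45; branch lengths F→3/4, T→13/4; new cluster FT
  updated: d(FT,G)=7/2, d(FT,P)=15
step 2: merge (FT,G) at d=7/2, Q=-55/2; branch lengths FT→19/4, G→-5/4; new cluster FGT
  updated: d(FGT,P)=41/4
step 3: merge (FGT,P) at d=41/4; branch lengths FGT→41/8, P→41/8; new cluster FGPT
final tree: (((F:3/4,T:13/4):19/4,G:-5/4):41/8,P:41/8)
total length: 71/4

71/4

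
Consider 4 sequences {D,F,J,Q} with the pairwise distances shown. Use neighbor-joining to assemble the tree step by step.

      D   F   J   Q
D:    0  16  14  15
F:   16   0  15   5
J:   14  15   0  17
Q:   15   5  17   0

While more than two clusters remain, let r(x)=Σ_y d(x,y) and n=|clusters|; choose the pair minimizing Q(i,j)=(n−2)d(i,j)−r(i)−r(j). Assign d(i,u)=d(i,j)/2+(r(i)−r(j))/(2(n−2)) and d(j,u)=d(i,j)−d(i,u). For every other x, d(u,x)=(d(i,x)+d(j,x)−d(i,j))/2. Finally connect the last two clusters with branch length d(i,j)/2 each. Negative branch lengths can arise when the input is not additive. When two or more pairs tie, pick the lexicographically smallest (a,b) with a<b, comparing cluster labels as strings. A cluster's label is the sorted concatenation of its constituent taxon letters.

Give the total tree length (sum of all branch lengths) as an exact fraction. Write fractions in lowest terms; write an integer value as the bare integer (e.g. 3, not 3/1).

101/4

step 1: merge (D,J) at d=14, Q=-63; branch lengths D→27/4, J→29/4; new cluster DJ
  updated: d(DJ,F)=17/2, d(DJ,Q)=9
step 2: merge (DJ,F) at d=17/2, Q=-45/2; branch lengths DJ→25/4, F→9/4; new cluster DFJ
  updated: d(DFJ,Q)=11/4
step 3: merge (DFJ,Q) at d=11/4; branch lengths DFJ→11/8, Q→11/8; new cluster DFJQ
final tree: (((D:27/4,J:29/4):25/4,F:9/4):11/8,Q:11/8)
total length: 101/4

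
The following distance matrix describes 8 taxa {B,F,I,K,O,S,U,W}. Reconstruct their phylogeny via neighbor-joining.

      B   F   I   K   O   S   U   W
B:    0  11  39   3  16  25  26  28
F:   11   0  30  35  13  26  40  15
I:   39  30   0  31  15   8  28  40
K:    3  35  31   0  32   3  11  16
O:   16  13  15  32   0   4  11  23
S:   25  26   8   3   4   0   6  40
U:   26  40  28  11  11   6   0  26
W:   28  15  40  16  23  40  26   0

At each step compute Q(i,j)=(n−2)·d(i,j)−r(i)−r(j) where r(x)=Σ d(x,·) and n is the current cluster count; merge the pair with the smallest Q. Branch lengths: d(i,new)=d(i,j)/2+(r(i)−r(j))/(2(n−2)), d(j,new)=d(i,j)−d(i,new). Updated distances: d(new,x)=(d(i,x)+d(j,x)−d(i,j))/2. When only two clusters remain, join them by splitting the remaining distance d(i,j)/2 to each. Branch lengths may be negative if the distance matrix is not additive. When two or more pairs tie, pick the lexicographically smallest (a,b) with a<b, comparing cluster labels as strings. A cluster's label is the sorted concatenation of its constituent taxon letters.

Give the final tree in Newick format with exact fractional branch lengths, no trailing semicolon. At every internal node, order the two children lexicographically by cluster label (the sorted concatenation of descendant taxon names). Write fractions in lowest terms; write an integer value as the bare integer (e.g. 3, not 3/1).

iteration 1: select F,W (d=15, Q=-268); attach at lengths (6, 9); label the merged cluster FW
  updated: d(B,FW)=12, d(FW,I)=55/2, d(FW,K)=18, d(FW,O)=21/2, d(FW,S)=51/2, d(FW,U)=51/2
iteration 2: select B,K (d=3, Q=-204); attach at lengths (19/5, -4/5); label the merged cluster BK
  updated: d(BK,FW)=27/2, d(BK,I)=67/2, d(BK,O)=45/2, d(BK,S)=25/2, d(BK,U)=17
iteration 3: select BK,FW (d=27/2, Q=-295/2); attach at lengths (101/16, 115/16); label the merged cluster BFKW
  updated: d(BFKW,I)=95/4, d(BFKW,O)=39/4, d(BFKW,S)=49/4, d(BFKW,U)=29/2
iteration 4: select I,S (d=8, Q=-81); attach at lengths (137/12, -41/12); label the merged cluster IS
  updated: d(BFKW,IS)=14, d(IS,O)=11/2, d(IS,U)=13
iteration 5: select BFKW,U (d=29/2, Q=-191/4); attach at lengths (115/16, 117/16); label the merged cluster BFKUW
  updated: d(BFKUW,IS)=25/4, d(BFKUW,O)=25/8
iteration 6: select BFKUW,IS (d=25/4, Q=-119/8); attach at lengths (31/16, 69/16); label the merged cluster BFIKSUW
  updated: d(BFIKSUW,O)=19/16
iteration 7: select BFIKSUW,O (d=19/16); attach at lengths (19/32, 19/32); label the merged cluster BFIKOSUW
final tree: (((((B:19/5,K:-4/5):101/16,(F:6,W:9):115/16):115/16,U:117/16):31/16,(I:137/12,S:-41/12):69/16):19/32,O:19/32)
total length: 983/16

(((((B:19/5,K:-4/5):101/16,(F:6,W:9):115/16):115/16,U:117/16):31/16,(I:137/12,S:-41/12):69/16):19/32,O:19/32)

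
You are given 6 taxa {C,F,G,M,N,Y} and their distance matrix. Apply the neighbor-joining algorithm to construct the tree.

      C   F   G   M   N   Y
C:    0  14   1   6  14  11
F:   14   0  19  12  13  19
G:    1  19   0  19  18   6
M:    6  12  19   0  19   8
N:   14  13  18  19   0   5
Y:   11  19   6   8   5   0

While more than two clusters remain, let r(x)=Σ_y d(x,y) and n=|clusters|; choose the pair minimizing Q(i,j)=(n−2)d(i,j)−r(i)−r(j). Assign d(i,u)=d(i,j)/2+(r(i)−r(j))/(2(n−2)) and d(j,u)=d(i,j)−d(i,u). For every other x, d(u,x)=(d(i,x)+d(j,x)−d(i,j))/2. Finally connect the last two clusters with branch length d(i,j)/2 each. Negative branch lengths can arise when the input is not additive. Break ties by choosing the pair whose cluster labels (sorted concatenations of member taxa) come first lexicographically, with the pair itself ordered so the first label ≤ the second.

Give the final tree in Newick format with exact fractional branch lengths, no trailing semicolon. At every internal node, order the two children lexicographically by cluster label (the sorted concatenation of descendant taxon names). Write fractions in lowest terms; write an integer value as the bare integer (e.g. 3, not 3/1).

iteration 1: select C,G (d=1, Q=-105); attach at lengths (-13/8, 21/8); label the merged cluster CG
  updated: d(CG,F)=16, d(CG,M)=12, d(CG,N)=31/2, d(CG,Y)=8
iteration 2: select N,Y (d=5, Q=-155/2); attach at lengths (55/12, 5/12); label the merged cluster NY
  updated: d(CG,NY)=37/4, d(F,NY)=27/2, d(M,NY)=11
iteration 3: select CG,NY (d=37/4, Q=-105/2); attach at lengths (11/2, 15/4); label the merged cluster CGNY
  updated: d(CGNY,F)=81/8, d(CGNY,M)=55/8
iteration 4: select CGNY,F (d=81/8, Q=-29); attach at lengths (5/2, 61/8); label the merged cluster CFGNY
  updated: d(CFGNY,M)=35/8
iteration 5: select CFGNY,M (d=35/8); attach at lengths (35/16, 35/16); label the merged cluster CFGMNY
final tree: ((((C:-13/8,G:21/8):11/2,(N:55/12,Y:5/12):15/4):5/2,F:61/8):35/16,M:35/16)
total length: 119/4

((((C:-13/8,G:21/8):11/2,(N:55/12,Y:5/12):15/4):5/2,F:61/8):35/16,M:35/16)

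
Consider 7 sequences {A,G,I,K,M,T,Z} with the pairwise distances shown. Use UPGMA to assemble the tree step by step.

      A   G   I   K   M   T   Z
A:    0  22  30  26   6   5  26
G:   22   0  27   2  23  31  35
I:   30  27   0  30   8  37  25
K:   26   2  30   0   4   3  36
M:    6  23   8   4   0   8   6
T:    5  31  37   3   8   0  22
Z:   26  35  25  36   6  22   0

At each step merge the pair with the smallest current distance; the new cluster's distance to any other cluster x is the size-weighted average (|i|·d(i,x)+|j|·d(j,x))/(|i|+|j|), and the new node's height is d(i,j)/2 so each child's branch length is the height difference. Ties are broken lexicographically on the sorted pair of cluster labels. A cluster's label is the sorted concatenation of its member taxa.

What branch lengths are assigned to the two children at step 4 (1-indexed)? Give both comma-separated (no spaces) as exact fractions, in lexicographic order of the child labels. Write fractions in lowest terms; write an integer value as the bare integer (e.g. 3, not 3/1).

iteration 1: select G,K (d=2); attach at lengths (1, 1); label the merged cluster GK
  updated: d(A,GK)=24, d(GK,I)=57/2, d(GK,M)=27/2, d(GK,T)=17, d(GK,Z)=71/2
iteration 2: select A,T (d=5); attach at lengths (5/2, 5/2); label the merged cluster AT
  updated: d(AT,GK)=41/2, d(AT,I)=67/2, d(AT,M)=7, d(AT,Z)=24
iteration 3: select M,Z (d=6); attach at lengths (3, 3); label the merged cluster MZ
  updated: d(AT,MZ)=31/2, d(GK,MZ)=49/2, d(I,MZ)=33/2
iteration 4: select AT,MZ (d=31/2); attach at lengths (21/4, 19/4); label the merged cluster AMTZ
  updated: d(AMTZ,GK)=45/2, d(AMTZ,I)=25
iteration 5: select AMTZ,GK (d=45/2); attach at lengths (7/2, 41/4); label the merged cluster AGKMTZ
  updated: d(AGKMTZ,I)=157/6
iteration 6: select AGKMTZ,I (d=157/6); attach at lengths (11/6, 157/12); label the merged cluster AGIKMTZ
final tree: ((((A:5/2,T:5/2):21/4,(M:3,Z:3):19/4):7/2,(G:1,K:1):41/4):11/6,I:157/12)
total length: 155/3

21/4,19/4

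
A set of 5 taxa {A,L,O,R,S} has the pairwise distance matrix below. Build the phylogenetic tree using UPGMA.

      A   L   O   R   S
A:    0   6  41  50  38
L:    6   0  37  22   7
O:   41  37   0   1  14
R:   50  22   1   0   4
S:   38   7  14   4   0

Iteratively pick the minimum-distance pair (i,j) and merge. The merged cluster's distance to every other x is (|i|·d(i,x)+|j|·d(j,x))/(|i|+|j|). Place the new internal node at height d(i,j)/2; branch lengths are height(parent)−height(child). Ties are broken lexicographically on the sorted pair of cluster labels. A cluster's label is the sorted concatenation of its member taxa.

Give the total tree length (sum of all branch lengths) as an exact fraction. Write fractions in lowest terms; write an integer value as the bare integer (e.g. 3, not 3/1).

81/2

step 1: merge (O,R) at d=1; branch lengths O→1/2, R→1/2; new cluster OR
  updated: d(A,OR)=91/2, d(L,OR)=59/2, d(OR,S)=9
step 2: merge (A,L) at d=6; branch lengths A→3, L→3; new cluster AL
  updated: d(AL,OR)=75/2, d(AL,S)=45/2
step 3: merge (OR,S) at d=9; branch lengths OR→4, S→9/2; new cluster ORS
  updated: d(AL,ORS)=65/2
step 4: merge (AL,ORS) at d=65/2; branch lengths AL→53/4, ORS→47/4; new cluster ALORS
final tree: ((A:3,L:3):53/4,((O:1/2,R:1/2):4,S:9/2):47/4)
total length: 81/2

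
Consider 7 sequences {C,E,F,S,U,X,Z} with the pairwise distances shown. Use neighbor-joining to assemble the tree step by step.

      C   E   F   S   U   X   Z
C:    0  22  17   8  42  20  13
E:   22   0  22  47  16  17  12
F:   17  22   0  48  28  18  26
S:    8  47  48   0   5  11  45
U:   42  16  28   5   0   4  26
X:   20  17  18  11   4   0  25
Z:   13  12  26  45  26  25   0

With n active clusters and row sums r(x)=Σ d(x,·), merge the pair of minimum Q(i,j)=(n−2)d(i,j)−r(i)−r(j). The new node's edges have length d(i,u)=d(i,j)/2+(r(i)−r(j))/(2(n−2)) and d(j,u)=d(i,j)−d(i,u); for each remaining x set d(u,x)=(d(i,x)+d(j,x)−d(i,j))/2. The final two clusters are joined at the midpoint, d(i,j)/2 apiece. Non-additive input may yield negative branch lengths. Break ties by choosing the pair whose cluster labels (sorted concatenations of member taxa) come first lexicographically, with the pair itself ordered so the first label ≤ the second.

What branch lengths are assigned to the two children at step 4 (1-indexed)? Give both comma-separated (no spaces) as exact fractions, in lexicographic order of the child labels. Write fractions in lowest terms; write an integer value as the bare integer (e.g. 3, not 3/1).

11/2,23/2

step 1: merge (S,U) at d=5, Q=-260; branch lengths S→34/5, U→-9/5; new cluster SU
  updated: d(C,SU)=45/2, d(E,SU)=29, d(F,SU)=71/2, d(SU,X)=5, d(SU,Z)=33
step 2: merge (SU,X) at d=5, Q=-190; branch lengths SU→15/2, X→-5/2; new cluster SUX
  updated: d(C,SUX)=75/4, d(E,SUX)=41/2, d(F,SUX)=97/4, d(SUX,Z)=53/2
step 3: merge (E,Z) at d=12, Q=-118; branch lengths E→35/6, Z→37/6; new cluster EZ
  updated: d(C,EZ)=23/2, d(EZ,F)=18, d(EZ,SUX)=35/2
step 4: merge (C,F) at d=17, Q=-145/2; branch lengths C→11/2, F→23/2; new cluster CF
  updated: d(CF,EZ)=25/4, d(CF,SUX)=13
step 5: merge (CF,EZ) at d=25/4, Q=-147/4; branch lengths CF→7/8, EZ→43/8; new cluster CEFZ
  updated: d(CEFZ,SUX)=97/8
step 6: merge (CEFZ,SUX) at d=97/8; branch lengths CEFZ→97/16, SUX→97/16; new cluster CEFSUXZ
final tree: (((C:11/2,F:23/2):7/8,(E:35/6,Z:37/6):43/8):97/16,((S:34/5,U:-9/5):15/2,X:-5/2):97/16)
total length: 459/8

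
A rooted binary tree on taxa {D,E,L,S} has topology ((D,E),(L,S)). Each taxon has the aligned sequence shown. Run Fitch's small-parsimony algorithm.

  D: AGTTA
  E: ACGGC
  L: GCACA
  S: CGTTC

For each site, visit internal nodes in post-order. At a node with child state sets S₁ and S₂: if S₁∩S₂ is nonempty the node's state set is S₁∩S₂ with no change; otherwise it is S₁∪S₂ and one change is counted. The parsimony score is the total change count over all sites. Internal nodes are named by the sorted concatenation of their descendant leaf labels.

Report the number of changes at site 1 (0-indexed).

2

site 0, node DE: D={A} ∩ E={A} → {A} (+0)
site 0, node LS: L={G} ∪ S={C} → {C,G} (+1)
site 0, node DELS: DE={A} ∪ LS={C,G} → {A,C,G} (+1)
site 1, node DE: D={G} ∪ E={C} → {C,G} (+1)
site 1, node LS: L={C} ∪ S={G} → {C,G} (+1)
site 1, node DELS: DE={C,G} ∩ LS={C,G} → {C,G} (+0)
site 2, node DE: D={T} ∪ E={G} → {G,T} (+1)
site 2, node LS: L={A} ∪ S={T} → {A,T} (+1)
site 2, node DELS: DE={G,T} ∩ LS={A,T} → {T} (+0)
site 3, node DE: D={T} ∪ E={G} → {G,T} (+1)
site 3, node LS: L={C} ∪ S={T} → {C,T} (+1)
site 3, node DELS: DE={G,T} ∩ LS={C,T} → {T} (+0)
site 4, node DE: D={A} ∪ E={C} → {A,C} (+1)
site 4, node LS: L={A} ∪ S={C} → {A,C} (+1)
site 4, node DELS: DE={A,C} ∩ LS={A,C} → {A,C} (+0)
per-site changes: [2, 2, 2, 2, 2]; total = 10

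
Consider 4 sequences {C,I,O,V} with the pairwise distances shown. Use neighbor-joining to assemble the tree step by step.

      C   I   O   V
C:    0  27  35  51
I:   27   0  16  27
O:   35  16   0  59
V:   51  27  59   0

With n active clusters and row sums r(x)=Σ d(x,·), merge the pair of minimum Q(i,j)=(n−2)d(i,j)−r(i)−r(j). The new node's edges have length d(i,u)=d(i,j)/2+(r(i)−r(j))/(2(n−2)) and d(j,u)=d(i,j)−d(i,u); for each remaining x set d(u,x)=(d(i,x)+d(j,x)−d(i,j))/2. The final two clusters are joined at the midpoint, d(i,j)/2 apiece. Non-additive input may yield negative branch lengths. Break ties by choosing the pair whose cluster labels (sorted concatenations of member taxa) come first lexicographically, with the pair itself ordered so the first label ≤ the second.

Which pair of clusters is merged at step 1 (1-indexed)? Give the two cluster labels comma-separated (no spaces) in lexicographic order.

C,O

1. join C+O (d=35, Q=-153) ⇒ CO; edges |C|=73/4, |O|=67/4
  updated: d(CO,I)=4, d(CO,V)=75/2
2. join CO+I (d=4, Q=-137/2) ⇒ CIO; edges |CO|=29/4, |I|=-13/4
  updated: d(CIO,V)=121/4
3. join CIO+V (d=121/4) ⇒ CIOV; edges |CIO|=121/8, |V|=121/8
final tree: (((C:73/4,O:67/4):29/4,I:-13/4):121/8,V:121/8)
total length: 277/4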